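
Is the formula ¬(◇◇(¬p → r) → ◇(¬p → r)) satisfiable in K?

Yes, satisfiable

1. ¬(◇◇(¬p → r) → ◇(¬p → r)), 0
2. ◇◇(¬p → r), 0
3. ¬◇(¬p → r), 0
4. ◇(¬p → r), 1
5. ¬(¬p → r), 1
6. ¬p, 1
7. ¬r, 1
8. ¬p → r, 2
9. r, 2
Accessibility: 0R1, 1R2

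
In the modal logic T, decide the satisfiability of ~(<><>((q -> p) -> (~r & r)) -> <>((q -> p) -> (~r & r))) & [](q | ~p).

1. ~(<><>((q -> p) -> (~r & r)) -> <>((q -> p) -> (~r & r))) & [](q | ~p), 0
2. ~(<><>((q -> p) -> (~r & r)) -> <>((q -> p) -> (~r & r))), 0
3. [](q | ~p), 0
4. <><>((q -> p) -> (~r & r)), 0
5. ~<>((q -> p) -> (~r & r)), 0
6. q | ~p, 0
7. ~((q -> p) -> (~r & r)), 0
8. q -> p, 0
9. ~(~r & r), 0
10. ~p, 0
11. ~q, 0
12. ~r, 0
13. <>((q -> p) -> (~r & r)), 1
14. q | ~p, 1
15. ~((q -> p) -> (~r & r)), 1
16. q -> p, 1
17. ~(~r & r), 1
18. ~p, 1
19. ~q, 1
20. ~r, 1
21. (q -> p) -> (~r & r), 2
22. ~(q -> p), 2
23. q, 2
24. ~p, 2
Accessibility: 0R0, 0R1, 1R1, 1R2, 2R2

Satisfiable (open branch found)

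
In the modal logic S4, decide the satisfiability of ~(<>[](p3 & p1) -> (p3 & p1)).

Satisfiable (open branch found)

1. ~(<>[](p3 & p1) -> (p3 & p1)), 0
2. <>[](p3 & p1), 0
3. ~(p3 & p1), 0
4. ~p1, 0
5. [](p3 & p1), 1
6. p3 & p1, 1
7. p3, 1
8. p1, 1
Accessibility: 0R0, 0R1, 1R1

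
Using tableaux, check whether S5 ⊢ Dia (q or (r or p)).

No, not valid

Tableau for the negation not Dia (q or (r or p)):
1. not Dia (q or (r or p)), w0
2. not (q or (r or p)), w0
3. not q, w0
4. not (r or p), w0
5. not r, w0
6. not p, w0
Accessibility: w0Rw0
The negation has an open branch (countermodel exists).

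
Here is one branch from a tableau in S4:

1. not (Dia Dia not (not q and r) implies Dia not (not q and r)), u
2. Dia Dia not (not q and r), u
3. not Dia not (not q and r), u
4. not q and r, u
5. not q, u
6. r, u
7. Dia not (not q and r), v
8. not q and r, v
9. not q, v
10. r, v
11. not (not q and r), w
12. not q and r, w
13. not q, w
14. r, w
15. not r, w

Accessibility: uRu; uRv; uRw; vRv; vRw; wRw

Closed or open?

Closed

Both r and not r appear at w.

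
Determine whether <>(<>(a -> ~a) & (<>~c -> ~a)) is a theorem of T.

Tableau for the negation ~<>(<>(a -> ~a) & (<>~c -> ~a)):
1. ~<>(<>(a -> ~a) & (<>~c -> ~a)), w0
2. ~(<>(a -> ~a) & (<>~c -> ~a)), w0
3. ~(<>~c -> ~a), w0
4. <>~c, w0
5. a, w0
6. ~c, w1
7. ~(<>(a -> ~a) & (<>~c -> ~a)), w1
8. ~(<>~c -> ~a), w1
9. <>~c, w1
10. a, w1
11. ~c, w2
Accessibility: w0Rw0, w0Rw1, w1Rw1, w1Rw2, w2Rw2
The negation has an open branch (countermodel exists).

No, not valid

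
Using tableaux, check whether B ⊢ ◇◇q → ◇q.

No, not valid

Tableau for the negation ¬(◇◇q → ◇q):
1. ¬(◇◇q → ◇q), 0
2. ◇◇q, 0   [¬→-rule on 1]
3. ¬◇q, 0   [¬→-rule on 1]
4. ¬q, 0   [¬◇-rule on 3 via 0R0]
5. ◇q, 1   [◇-rule on 2: fresh world 1, 0R1]
6. ¬q, 1   [¬◇-rule on 3 via 0R1]
7. q, 2   [◇-rule on 5: fresh world 2, 1R2]
Accessibility: 0R0, 0R1, 1R0, 1R1, 1R2, 2R1, 2R2
The negation has an open branch (countermodel exists).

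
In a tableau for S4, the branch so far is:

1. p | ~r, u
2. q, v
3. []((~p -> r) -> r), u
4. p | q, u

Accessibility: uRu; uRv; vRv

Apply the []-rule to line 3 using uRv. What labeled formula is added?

(~p -> r) -> r, v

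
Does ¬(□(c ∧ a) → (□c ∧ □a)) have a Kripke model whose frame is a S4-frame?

Unsatisfiable

1. ¬(□(c ∧ a) → (□c ∧ □a)), 0
2. □(c ∧ a), 0
3. ¬(□c ∧ □a), 0
4. c ∧ a, 0
5. c, 0
6. a, 0
7. ¬□a, 0
8. ¬a, 1
9. c ∧ a, 1
10. c, 1
11. a, 1
Accessibility: 0R0, 0R1, 1R1
Branch closes: a and ¬a both at 1.
(One branch shown.) All branches close.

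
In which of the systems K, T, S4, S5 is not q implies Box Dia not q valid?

S5

S5-tableau for the negation not (not q implies Box Dia not q):
1. not (not q implies Box Dia not q), w0
2. not q, w0   [neg-implies-rule on 1]
3. not Box Dia not q, w0   [neg-implies-rule on 1]
4. not Dia not q, w1   [neg-Box-rule on 3: fresh world w1, w0Rw1]
5. q, w0   [neg-Dia-rule on 4 via w1Rw0]
Accessibility: w0Rw0, w0Rw1, w1Rw0, w1Rw1
Branch closes: q and not q both at w0.
Every branch closes (one shown): valid in S5.
S4-tableau for the negation not (not q implies Box Dia not q):
1. not (not q implies Box Dia not q), w0
2. not q, w0   [neg-implies-rule on 1]
3. not Box Dia not q, w0   [neg-implies-rule on 1]
4. not Dia not q, w1   [neg-Box-rule on 3: fresh world w1, w0Rw1]
5. q, w1   [neg-Dia-rule on 4 via w1Rw1]
Accessibility: w0Rw0, w0Rw1, w1Rw1
Complete open branch: countermodel on an S4-frame, so not valid in S4, nor in K, T (the same frame is also a K-frame and a T-frame).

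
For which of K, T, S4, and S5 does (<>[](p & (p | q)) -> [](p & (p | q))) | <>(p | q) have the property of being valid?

T, S4, S5

K-tableau for the negation ~((<>[](p & (p | q)) -> [](p & (p | q))) | <>(p | q)):
1. ~((<>[](p & (p | q)) -> [](p & (p | q))) | <>(p | q)), w0
2. ~(<>[](p & (p | q)) -> [](p & (p | q))), w0   [~|-rule on 1]
3. ~<>(p | q), w0   [~|-rule on 1]
4. <>[](p & (p | q)), w0   [~->-rule on 2]
5. ~[](p & (p | q)), w0   [~->-rule on 2]
6. [](p & (p | q)), w1   [<>-rule on 4: fresh world w1, w0Rw1]
7. ~(p | q), w1   [~<>-rule on 3 via w0Rw1]
8. ~p, w1   [~|-rule on 7]
9. ~q, w1   [~|-rule on 7]
10. ~(p & (p | q)), w2   [~[]-rule on 5: fresh world w2, w0Rw2]
11. ~(p | q), w2   [~<>-rule on 3 via w0Rw2]
12. ~p, w2   [~|-rule on 11]
13. ~q, w2   [~|-rule on 11]
Accessibility: w0Rw1, w0Rw2
Complete open branch: countermodel on a K-frame, so not valid in K.
T-tableau for the negation ~((<>[](p & (p | q)) -> [](p & (p | q))) | <>(p | q)):
1. ~((<>[](p & (p | q)) -> [](p & (p | q))) | <>(p | q)), w0
2. ~(<>[](p & (p | q)) -> [](p & (p | q))), w0   [~|-rule on 1]
3. ~<>(p | q), w0   [~|-rule on 1]
4. <>[](p & (p | q)), w0   [~->-rule on 2]
5. ~[](p & (p | q)), w0   [~->-rule on 2]
6. ~(p | q), w0   [~<>-rule on 3 via w0Rw0]
7. ~p, w0   [~|-rule on 6]
8. ~q, w0   [~|-rule on 6]
9. [](p & (p | q)), w1   [<>-rule on 4: fresh world w1, w0Rw1]
10. ~(p | q), w1   [~<>-rule on 3 via w0Rw1]
11. ~p, w1   [~|-rule on 10]
12. ~q, w1   [~|-rule on 10]
13. p & (p | q), w1   [[]-rule on 9 via w1Rw1]
14. p, w1   [&-rule on 13]
15. p | q, w1   [&-rule on 13]
Accessibility: w0Rw0, w0Rw1, w1Rw1
Branch closes: p and ~p both at w1.
Every branch closes (one shown): valid in T, hence also in S4, S5 (every theorem of T is a theorem of S4 and S5).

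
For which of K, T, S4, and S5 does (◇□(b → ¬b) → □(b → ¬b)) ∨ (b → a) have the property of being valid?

S5

S5-tableau for the negation ¬((◇□(b → ¬b) → □(b → ¬b)) ∨ (b → a)):
1. ¬((◇□(b → ¬b) → □(b → ¬b)) ∨ (b → a)), w0
2. ¬(◇□(b → ¬b) → □(b → ¬b)), w0
3. ¬(b → a), w0
4. ◇□(b → ¬b), w0
5. ¬□(b → ¬b), w0
6. b, w0
7. ¬a, w0
8. □(b → ¬b), w1
9. b → ¬b, w0
10. b → ¬b, w1
11. ¬b, w0
Accessibility: w0Rw0, w0Rw1, w1Rw0, w1Rw1
Branch closes: b and ¬b both at w0.
Every branch closes (one shown): valid in S5.
S4-tableau for the negation ¬((◇□(b → ¬b) → □(b → ¬b)) ∨ (b → a)):
1. ¬((◇□(b → ¬b) → □(b → ¬b)) ∨ (b → a)), w0
2. ¬(◇□(b → ¬b) → □(b → ¬b)), w0
3. ¬(b → a), w0
4. ◇□(b → ¬b), w0
5. ¬□(b → ¬b), w0
6. b, w0
7. ¬a, w0
8. □(b → ¬b), w1
9. b → ¬b, w1
10. ¬b, w1
11. ¬(b → ¬b), w2
12. b, w2
Accessibility: w0Rw0, w0Rw1, w0Rw2, w1Rw1, w2Rw2
Complete open branch: countermodel on an S4-frame, so not valid in S4, nor in K, T (the same frame is also a K-frame and a T-frame).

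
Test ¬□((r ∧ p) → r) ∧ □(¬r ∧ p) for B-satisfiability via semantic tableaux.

1. ¬□((r ∧ p) → r) ∧ □(¬r ∧ p), w0
2. ¬□((r ∧ p) → r), w0   [∧-rule on 1]
3. □(¬r ∧ p), w0   [∧-rule on 1]
4. ¬r ∧ p, w0   [□-rule on 3 via w0Rw0]
5. ¬r, w0   [∧-rule on 4]
6. p, w0   [∧-rule on 4]
7. ¬((r ∧ p) → r), w1   [¬□-rule on 2: fresh world w1, w0Rw1]
8. r ∧ p, w1   [¬→-rule on 7]
9. ¬r, w1   [¬→-rule on 7]
10. r, w1   [∧-rule on 8]
11. p, w1   [∧-rule on 8]
Accessibility: w0Rw0, w0Rw1, w1Rw0, w1Rw1
Branch closes: r and ¬r both at w1.
Every branch closes; the branch above is one of them.

Unsatisfiable (every branch closes)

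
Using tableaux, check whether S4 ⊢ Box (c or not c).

Yes, valid

Tableau for the negation not Box (c or not c):
1. not Box (c or not c), w0
2. not (c or not c), w1
3. not c, w1
4. c, w1
Accessibility: w0Rw0, w0Rw1, w1Rw1
Branch closes: c and not c both at w1.
All branches of the negation close; one closing branch shown above.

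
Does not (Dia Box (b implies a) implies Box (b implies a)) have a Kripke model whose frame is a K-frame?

Yes, satisfiable

1. not (Dia Box (b implies a) implies Box (b implies a)), u
2. Dia Box (b implies a), u   [neg-implies-rule on 1]
3. not Box (b implies a), u   [neg-implies-rule on 1]
4. Box (b implies a), v   [Dia-rule on 2: fresh world v, uRv]
5. not (b implies a), w   [neg-Box-rule on 3: fresh world w, uRw]
6. b, w   [neg-implies-rule on 5]
7. not a, w   [neg-implies-rule on 5]
Accessibility: uRv, uRw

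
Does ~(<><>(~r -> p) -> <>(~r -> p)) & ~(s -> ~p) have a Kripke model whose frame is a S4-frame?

No, unsatisfiable

1. ~(<><>(~r -> p) -> <>(~r -> p)) & ~(s -> ~p), u
2. ~(<><>(~r -> p) -> <>(~r -> p)), u
3. ~(s -> ~p), u
4. <><>(~r -> p), u
5. ~<>(~r -> p), u
6. s, u
7. p, u
8. ~(~r -> p), u
9. ~r, u
10. ~p, u
Accessibility: uRu
Branch closes: p and ~p both at u.
All branches of the tableau close; one closing branch shown above.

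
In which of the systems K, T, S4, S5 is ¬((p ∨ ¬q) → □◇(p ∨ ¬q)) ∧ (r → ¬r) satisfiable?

S5-tableau for the formula:
1. ¬((p ∨ ¬q) → □◇(p ∨ ¬q)) ∧ (r → ¬r), w0
2. ¬((p ∨ ¬q) → □◇(p ∨ ¬q)), w0   [∧-rule on 1]
3. r → ¬r, w0   [∧-rule on 1]
4. p ∨ ¬q, w0   [¬→-rule on 2]
5. ¬□◇(p ∨ ¬q), w0   [¬→-rule on 2]
6. ¬r, w0   [→-rule on 3 (branches; this branch)]
7. ¬q, w0   [∨-rule on 4 (branches; this branch)]
8. ¬◇(p ∨ ¬q), w1   [¬□-rule on 5: fresh world w1, w0Rw1]
9. ¬(p ∨ ¬q), w0   [¬◇-rule on 8 via w1Rw0]
10. ¬p, w0   [¬∨-rule on 9]
11. q, w0   [¬∨-rule on 9]
Accessibility: w0Rw0, w0Rw1, w1Rw0, w1Rw1
Branch closes: q and ¬q both at w0.
Every branch closes (one shown): unsatisfiable in S5.
S4-tableau for the formula:
1. ¬((p ∨ ¬q) → □◇(p ∨ ¬q)) ∧ (r → ¬r), w0
2. ¬((p ∨ ¬q) → □◇(p ∨ ¬q)), w0   [∧-rule on 1]
3. r → ¬r, w0   [∧-rule on 1]
4. p ∨ ¬q, w0   [¬→-rule on 2]
5. ¬□◇(p ∨ ¬q), w0   [¬→-rule on 2]
6. ¬r, w0   [→-rule on 3 (branches; this branch)]
7. ¬q, w0   [∨-rule on 4 (branches; this branch)]
8. ¬◇(p ∨ ¬q), w1   [¬□-rule on 5: fresh world w1, w0Rw1]
9. ¬(p ∨ ¬q), w1   [¬◇-rule on 8 via w1Rw1]
10. ¬p, w1   [¬∨-rule on 9]
11. q, w1   [¬∨-rule on 9]
Accessibility: w0Rw0, w0Rw1, w1Rw1
Complete open branch: satisfiable in S4, hence also in K, T (this S4-model is also a K-model and a T-model).

K, T, S4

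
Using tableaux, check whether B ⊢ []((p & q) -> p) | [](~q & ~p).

Tableau for the negation ~([]((p & q) -> p) | [](~q & ~p)):
1. ~([]((p & q) -> p) | [](~q & ~p)), u
2. ~[]((p & q) -> p), u
3. ~[](~q & ~p), u
4. ~((p & q) -> p), v
5. p & q, v
6. ~p, v
7. p, v
8. q, v
Accessibility: uRu, uRv, vRu, vRv
Branch closes: p and ~p both at v.
Every branch of the negation's tableau closes; the branch above is one of them.

Yes, valid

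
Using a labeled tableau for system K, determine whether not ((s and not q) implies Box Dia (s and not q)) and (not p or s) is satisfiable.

Satisfiable

1. not ((s and not q) implies Box Dia (s and not q)) and (not p or s), u
2. not ((s and not q) implies Box Dia (s and not q)), u
3. not p or s, u
4. s and not q, u
5. not Box Dia (s and not q), u
6. s, u
7. not q, u
8. not Dia (s and not q), v
Accessibility: uRv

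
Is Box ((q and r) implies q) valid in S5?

Valid

Tableau for the negation not Box ((q and r) implies q):
1. not Box ((q and r) implies q), 0
2. not ((q and r) implies q), 1
3. q and r, 1
4. not q, 1
5. q, 1
6. r, 1
Accessibility: 0R0, 0R1, 1R0, 1R1
Branch closes: q and not q both at 1.
Every branch of the negation's tableau closes; the branch above is one of them.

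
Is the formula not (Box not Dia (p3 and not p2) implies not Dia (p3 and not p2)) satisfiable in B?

Unsatisfiable (every branch closes)

1. not (Box not Dia (p3 and not p2) implies not Dia (p3 and not p2)), u
2. Box not Dia (p3 and not p2), u   [neg-implies-rule on 1]
3. Dia (p3 and not p2), u   [neg-implies-rule on 1]
4. not Dia (p3 and not p2), u   [Box-rule on 2 via uRu]
5. not (p3 and not p2), u   [neg-Dia-rule on 4 via uRu]
6. p2, u   [neg-and-rule on 5 (branches; this branch)]
7. p3 and not p2, v   [Dia-rule on 3: fresh world v, uRv]
8. p3, v   [and-rule on 7]
9. not p2, v   [and-rule on 7]
10. not Dia (p3 and not p2), v   [Box-rule on 2 via uRv]
11. not (p3 and not p2), v   [neg-Dia-rule on 4 via uRv]
12. p2, v   [neg-and-rule on 11 (branches; this branch)]
Accessibility: uRu, uRv, vRu, vRv
Branch closes: p2 and not p2 both at v.
Every branch closes; the branch above is one of them.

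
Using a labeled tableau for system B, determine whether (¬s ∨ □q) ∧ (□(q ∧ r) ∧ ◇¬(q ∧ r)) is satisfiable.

Unsatisfiable

1. (¬s ∨ □q) ∧ (□(q ∧ r) ∧ ◇¬(q ∧ r)), w0
2. ¬s ∨ □q, w0
3. □(q ∧ r) ∧ ◇¬(q ∧ r), w0
4. □(q ∧ r), w0
5. ◇¬(q ∧ r), w0
6. q ∧ r, w0
7. q, w0
8. r, w0
9. □q, w0
10. ¬(q ∧ r), w1
11. q ∧ r, w1
12. q, w1
13. r, w1
14. ¬r, w1
Accessibility: w0Rw0, w0Rw1, w1Rw0, w1Rw1
Branch closes: r and ¬r both at w1.
(One branch shown.) All branches close.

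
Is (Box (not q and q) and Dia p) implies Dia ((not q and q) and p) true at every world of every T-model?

Valid

Tableau for the negation not ((Box (not q and q) and Dia p) implies Dia ((not q and q) and p)):
1. not ((Box (not q and q) and Dia p) implies Dia ((not q and q) and p)), w0
2. Box (not q and q) and Dia p, w0   [neg-implies-rule on 1]
3. not Dia ((not q and q) and p), w0   [neg-implies-rule on 1]
4. Box (not q and q), w0   [and-rule on 2]
5. Dia p, w0   [and-rule on 2]
6. not ((not q and q) and p), w0   [neg-Dia-rule on 3 via w0Rw0]
7. not q and q, w0   [Box-rule on 4 via w0Rw0]
8. not q, w0   [and-rule on 7]
9. q, w0   [and-rule on 7]
Accessibility: w0Rw0
Branch closes: q and not q both at w0.
Every branch of the negation's tableau closes; the branch above is one of them.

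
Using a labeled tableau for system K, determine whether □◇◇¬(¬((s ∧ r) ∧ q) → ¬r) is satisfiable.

1. □◇◇¬(¬((s ∧ r) ∧ q) → ¬r), 0

Satisfiable (open branch found)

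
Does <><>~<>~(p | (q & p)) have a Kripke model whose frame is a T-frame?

1. <><>~<>~(p | (q & p)), 0
2. <>~<>~(p | (q & p)), 1
3. ~<>~(p | (q & p)), 2
4. p | (q & p), 2
5. q & p, 2
6. q, 2
7. p, 2
Accessibility: 0R0, 0R1, 1R1, 1R2, 2R2

Satisfiable (open branch found)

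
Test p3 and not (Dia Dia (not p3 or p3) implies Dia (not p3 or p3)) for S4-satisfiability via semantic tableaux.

1. p3 and not (Dia Dia (not p3 or p3) implies Dia (not p3 or p3)), u
2. p3, u
3. not (Dia Dia (not p3 or p3) implies Dia (not p3 or p3)), u
4. Dia Dia (not p3 or p3), u
5. not Dia (not p3 or p3), u
6. not (not p3 or p3), u
7. not p3, u
Accessibility: uRu
Branch closes: p3 and not p3 both at u.
Every branch closes; the branch above is one of them.

Unsatisfiable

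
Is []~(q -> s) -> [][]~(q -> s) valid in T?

Tableau for the negation ~([]~(q -> s) -> [][]~(q -> s)):
1. ~([]~(q -> s) -> [][]~(q -> s)), 0
2. []~(q -> s), 0   [~->-rule on 1]
3. ~[][]~(q -> s), 0   [~->-rule on 1]
4. ~(q -> s), 0   [[]-rule on 2 via 0R0]
5. q, 0   [~->-rule on 4]
6. ~s, 0   [~->-rule on 4]
7. ~[]~(q -> s), 1   [~[]-rule on 3: fresh world 1, 0R1]
8. ~(q -> s), 1   [[]-rule on 2 via 0R1]
9. q, 1   [~->-rule on 8]
10. ~s, 1   [~->-rule on 8]
11. q -> s, 2   [~[]-rule on 7: fresh world 2, 1R2]
12. s, 2   [->-rule on 11 (branches; this branch)]
Accessibility: 0R0, 0R1, 1R1, 1R2, 2R2
The negation has an open branch (countermodel exists).

Not valid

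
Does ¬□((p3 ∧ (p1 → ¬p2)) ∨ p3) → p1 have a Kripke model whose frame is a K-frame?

1. ¬□((p3 ∧ (p1 → ¬p2)) ∨ p3) → p1, 0
2. p1, 0

Yes, satisfiable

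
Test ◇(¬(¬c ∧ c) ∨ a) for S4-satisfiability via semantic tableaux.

1. ◇(¬(¬c ∧ c) ∨ a), 0
2. ¬(¬c ∧ c) ∨ a, 1
3. a, 1
Accessibility: 0R0, 0R1, 1R1

Satisfiable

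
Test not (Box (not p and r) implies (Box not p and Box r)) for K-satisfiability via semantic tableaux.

No, unsatisfiable

1. not (Box (not p and r) implies (Box not p and Box r)), w0
2. Box (not p and r), w0   [neg-implies-rule on 1]
3. not (Box not p and Box r), w0   [neg-implies-rule on 1]
4. not Box r, w0   [neg-and-rule on 3 (branches; this branch)]
5. not r, w1   [neg-Box-rule on 4: fresh world w1, w0Rw1]
6. not p and r, w1   [Box-rule on 2 via w0Rw1]
7. not p, w1   [and-rule on 6]
8. r, w1   [and-rule on 6]
Accessibility: w0Rw1
Branch closes: r and not r both at w1.
Every branch closes; the branch above is one of them.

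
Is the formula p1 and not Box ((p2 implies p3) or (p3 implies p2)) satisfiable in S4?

1. p1 and not Box ((p2 implies p3) or (p3 implies p2)), w0
2. p1, w0
3. not Box ((p2 implies p3) or (p3 implies p2)), w0
4. not ((p2 implies p3) or (p3 implies p2)), w1
5. not (p2 implies p3), w1
6. not (p3 implies p2), w1
7. p2, w1
8. not p3, w1
9. p3, w1
10. not p2, w1
Accessibility: w0Rw0, w0Rw1, w1Rw1
Branch closes: p3 and not p3 both at w1.
(One branch shown.) All branches close.

Unsatisfiable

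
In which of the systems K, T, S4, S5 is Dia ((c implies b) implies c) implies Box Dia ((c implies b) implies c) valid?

S5

S4-tableau for the negation not (Dia ((c implies b) implies c) implies Box Dia ((c implies b) implies c)):
1. not (Dia ((c implies b) implies c) implies Box Dia ((c implies b) implies c)), 0
2. Dia ((c implies b) implies c), 0   [neg-implies-rule on 1]
3. not Box Dia ((c implies b) implies c), 0   [neg-implies-rule on 1]
4. (c implies b) implies c, 1   [Dia-rule on 2: fresh world 1, 0R1]
5. c, 1   [implies-rule on 4 (branches; this branch)]
6. not Dia ((c implies b) implies c), 2   [neg-Box-rule on 3: fresh world 2, 0R2]
7. not ((c implies b) implies c), 2   [neg-Dia-rule on 6 via 2R2]
8. c implies b, 2   [neg-implies-rule on 7]
9. not c, 2   [neg-implies-rule on 7]
10. b, 2   [implies-rule on 8 (branches; this branch)]
Accessibility: 0R0, 0R1, 0R2, 1R1, 2R2
Complete open branch: countermodel on an S4-frame, so not valid in S4, nor in K, T (the same frame is also a K-frame and a T-frame).
S5-tableau for the negation not (Dia ((c implies b) implies c) implies Box Dia ((c implies b) implies c)):
1. not (Dia ((c implies b) implies c) implies Box Dia ((c implies b) implies c)), 0
2. Dia ((c implies b) implies c), 0   [neg-implies-rule on 1]
3. not Box Dia ((c implies b) implies c), 0   [neg-implies-rule on 1]
4. (c implies b) implies c, 1   [Dia-rule on 2: fresh world 1, 0R1]
5. not (c implies b), 1   [implies-rule on 4 (branches; this branch)]
6. c, 1   [neg-implies-rule on 5]
7. not b, 1   [neg-implies-rule on 5]
8. not Dia ((c implies b) implies c), 2   [neg-Box-rule on 3: fresh world 2, 0R2]
9. not ((c implies b) implies c), 0   [neg-Dia-rule on 8 via 2R0]
10. c implies b, 0   [neg-implies-rule on 9]
11. not c, 0   [neg-implies-rule on 9]
12. not ((c implies b) implies c), 1   [neg-Dia-rule on 8 via 2R1]
13. c implies b, 1   [neg-implies-rule on 12]
14. not c, 1   [neg-implies-rule on 12]
Accessibility: 0R0, 0R1, 0R2, 1R0, 1R1, 1R2, 2R0, 2R1, 2R2
Branch closes: c and not c both at 1.
Every branch closes (one shown): valid in S5.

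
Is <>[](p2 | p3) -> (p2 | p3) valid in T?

Tableau for the negation ~(<>[](p2 | p3) -> (p2 | p3)):
1. ~(<>[](p2 | p3) -> (p2 | p3)), w0
2. <>[](p2 | p3), w0
3. ~(p2 | p3), w0
4. ~p2, w0
5. ~p3, w0
6. [](p2 | p3), w1
7. p2 | p3, w1
8. p3, w1
Accessibility: w0Rw0, w0Rw1, w1Rw1
The negation has an open branch (countermodel exists).

No, not valid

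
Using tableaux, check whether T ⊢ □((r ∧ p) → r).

Tableau for the negation ¬□((r ∧ p) → r):
1. ¬□((r ∧ p) → r), w0
2. ¬((r ∧ p) → r), w1   [¬□-rule on 1: fresh world w1, w0Rw1]
3. r ∧ p, w1   [¬→-rule on 2]
4. ¬r, w1   [¬→-rule on 2]
5. r, w1   [∧-rule on 3]
6. p, w1   [∧-rule on 3]
Accessibility: w0Rw0, w0Rw1, w1Rw1
Branch closes: r and ¬r both at w1.
All branches of the negation close; one closing branch shown above.

Valid in T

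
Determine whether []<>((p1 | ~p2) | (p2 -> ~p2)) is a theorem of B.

Tableau for the negation ~[]<>((p1 | ~p2) | (p2 -> ~p2)):
1. ~[]<>((p1 | ~p2) | (p2 -> ~p2)), w0
2. ~<>((p1 | ~p2) | (p2 -> ~p2)), w1   [~[]-rule on 1: fresh world w1, w0Rw1]
3. ~((p1 | ~p2) | (p2 -> ~p2)), w0   [~<>-rule on 2 via w1Rw0]
4. ~(p1 | ~p2), w0   [~|-rule on 3]
5. ~(p2 -> ~p2), w0   [~|-rule on 3]
6. ~p1, w0   [~|-rule on 4]
7. p2, w0   [~|-rule on 4]
8. ~((p1 | ~p2) | (p2 -> ~p2)), w1   [~<>-rule on 2 via w1Rw1]
9. ~(p1 | ~p2), w1   [~|-rule on 8]
10. ~(p2 -> ~p2), w1   [~|-rule on 8]
11. ~p1, w1   [~|-rule on 9]
12. p2, w1   [~|-rule on 9]
Accessibility: w0Rw0, w0Rw1, w1Rw0, w1Rw1
The negation has an open branch (countermodel exists).

No, not valid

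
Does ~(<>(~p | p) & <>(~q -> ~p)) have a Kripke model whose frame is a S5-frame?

Yes, satisfiable

1. ~(<>(~p | p) & <>(~q -> ~p)), w0
2. ~<>(~q -> ~p), w0
3. ~(~q -> ~p), w0
4. ~q, w0
5. p, w0
Accessibility: w0Rw0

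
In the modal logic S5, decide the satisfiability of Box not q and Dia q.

1. Box not q and Dia q, u
2. Box not q, u
3. Dia q, u
4. not q, u
5. q, v
6. not q, v
Accessibility: uRu, uRv, vRu, vRv
Branch closes: q and not q both at v.
All branches of the tableau close; one closing branch shown above.

Unsatisfiable (every branch closes)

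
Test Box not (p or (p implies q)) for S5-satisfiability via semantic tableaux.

No, unsatisfiable

1. Box not (p or (p implies q)), 0
2. not (p or (p implies q)), 0   [Box-rule on 1 via 0R0]
3. not p, 0   [neg-or-rule on 2]
4. not (p implies q), 0   [neg-or-rule on 2]
5. p, 0   [neg-implies-rule on 4]
6. not q, 0   [neg-implies-rule on 4]
Accessibility: 0R0
Branch closes: p and not p both at 0.
Every branch closes; the branch above is one of them.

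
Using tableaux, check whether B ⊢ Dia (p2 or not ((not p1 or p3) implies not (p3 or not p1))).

Tableau for the negation not Dia (p2 or not ((not p1 or p3) implies not (p3 or not p1))):
1. not Dia (p2 or not ((not p1 or p3) implies not (p3 or not p1))), w0
2. not (p2 or not ((not p1 or p3) implies not (p3 or not p1))), w0
3. not p2, w0
4. (not p1 or p3) implies not (p3 or not p1), w0
5. not (p3 or not p1), w0
6. not p3, w0
7. p1, w0
Accessibility: w0Rw0
The negation has an open branch (countermodel exists).

Invalid (countermodel exists)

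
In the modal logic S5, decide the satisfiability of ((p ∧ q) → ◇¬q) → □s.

Satisfiable

1. ((p ∧ q) → ◇¬q) → □s, 0
2. □s, 0   [→-rule on 1 (branches; this branch)]
3. s, 0   [□-rule on 2 via 0R0]
Accessibility: 0R0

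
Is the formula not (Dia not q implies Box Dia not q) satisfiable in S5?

Unsatisfiable (every branch closes)

1. not (Dia not q implies Box Dia not q), 0
2. Dia not q, 0
3. not Box Dia not q, 0
4. not q, 1
5. not Dia not q, 2
6. q, 0
7. q, 1
Accessibility: 0R0, 0R1, 0R2, 1R0, 1R1, 1R2, 2R0, 2R1, 2R2
Branch closes: q and not q both at 1.
Every branch closes; the branch above is one of them.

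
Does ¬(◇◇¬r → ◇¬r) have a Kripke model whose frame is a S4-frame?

Unsatisfiable

1. ¬(◇◇¬r → ◇¬r), 0
2. ◇◇¬r, 0
3. ¬◇¬r, 0
4. r, 0
5. ◇¬r, 1
6. r, 1
7. ¬r, 2
8. r, 2
Accessibility: 0R0, 0R1, 0R2, 1R1, 1R2, 2R2
Branch closes: r and ¬r both at 2.
All branches of the tableau close; one closing branch shown above.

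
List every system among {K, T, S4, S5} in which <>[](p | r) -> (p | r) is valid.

S4-tableau for the negation ~(<>[](p | r) -> (p | r)):
1. ~(<>[](p | r) -> (p | r)), 0
2. <>[](p | r), 0   [~->-rule on 1]
3. ~(p | r), 0   [~->-rule on 1]
4. ~p, 0   [~|-rule on 3]
5. ~r, 0   [~|-rule on 3]
6. [](p | r), 1   [<>-rule on 2: fresh world 1, 0R1]
7. p | r, 1   [[]-rule on 6 via 1R1]
8. r, 1   [|-rule on 7 (branches; this branch)]
Accessibility: 0R0, 0R1, 1R1
Complete open branch: countermodel on an S4-frame, so not valid in S4, nor in K, T (the same frame is also a K-frame and a T-frame).
S5-tableau for the negation ~(<>[](p | r) -> (p | r)):
1. ~(<>[](p | r) -> (p | r)), 0
2. <>[](p | r), 0   [~->-rule on 1]
3. ~(p | r), 0   [~->-rule on 1]
4. ~p, 0   [~|-rule on 3]
5. ~r, 0   [~|-rule on 3]
6. [](p | r), 1   [<>-rule on 2: fresh world 1, 0R1]
7. p | r, 0   [[]-rule on 6 via 1R0]
8. p | r, 1   [[]-rule on 6 via 1R1]
9. r, 0   [|-rule on 7 (branches; this branch)]
Accessibility: 0R0, 0R1, 1R0, 1R1
Branch closes: r and ~r both at 0.
Every branch closes (one shown): valid in S5.

S5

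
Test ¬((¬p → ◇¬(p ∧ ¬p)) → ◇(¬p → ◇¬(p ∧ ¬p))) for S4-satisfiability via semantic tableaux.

1. ¬((¬p → ◇¬(p ∧ ¬p)) → ◇(¬p → ◇¬(p ∧ ¬p))), u
2. ¬p → ◇¬(p ∧ ¬p), u
3. ¬◇(¬p → ◇¬(p ∧ ¬p)), u
4. ¬(¬p → ◇¬(p ∧ ¬p)), u
5. ¬p, u
6. ¬◇¬(p ∧ ¬p), u
7. p ∧ ¬p, u
8. p, u
Accessibility: uRu
Branch closes: p and ¬p both at u.
(One branch shown.) All branches close.

Unsatisfiable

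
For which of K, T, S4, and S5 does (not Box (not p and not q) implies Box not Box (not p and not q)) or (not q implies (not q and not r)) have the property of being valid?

S4-tableau for the negation not ((not Box (not p and not q) implies Box not Box (not p and not q)) or (not q implies (not q and not r))):
1. not ((not Box (not p and not q) implies Box not Box (not p and not q)) or (not q implies (not q and not r))), 0
2. not (not Box (not p and not q) implies Box not Box (not p and not q)), 0   [neg-or-rule on 1]
3. not (not q implies (not q and not r)), 0   [neg-or-rule on 1]
4. not Box (not p and not q), 0   [neg-implies-rule on 2]
5. not Box not Box (not p and not q), 0   [neg-implies-rule on 2]
6. not q, 0   [neg-implies-rule on 3]
7. not (not q and not r), 0   [neg-implies-rule on 3]
8. r, 0   [neg-and-rule on 7 (branches; this branch)]
9. not (not p and not q), 1   [neg-Box-rule on 4: fresh world 1, 0R1]
10. q, 1   [neg-and-rule on 9 (branches; this branch)]
11. Box (not p and not q), 2   [neg-Box-rule on 5: fresh world 2, 0R2]
12. not p and not q, 2   [Box-rule on 11 via 2R2]
13. not p, 2   [and-rule on 12]
14. not q, 2   [and-rule on 12]
Accessibility: 0R0, 0R1, 0R2, 1R1, 2R2
Complete open branch: countermodel on an S4-frame, so not valid in S4, nor in K, T (the same frame is also a K-frame and a T-frame).
S5-tableau for the negation not ((not Box (not p and not q) implies Box not Box (not p and not q)) or (not q implies (not q and not r))):
1. not ((not Box (not p and not q) implies Box not Box (not p and not q)) or (not q implies (not q and not r))), 0
2. not (not Box (not p and not q) implies Box not Box (not p and not q)), 0   [neg-or-rule on 1]
3. not (not q implies (not q and not r)), 0   [neg-or-rule on 1]
4. not Box (not p and not q), 0   [neg-implies-rule on 2]
5. not Box not Box (not p and not q), 0   [neg-implies-rule on 2]
6. not q, 0   [neg-implies-rule on 3]
7. not (not q and not r), 0   [neg-implies-rule on 3]
8. r, 0   [neg-and-rule on 7 (branches; this branch)]
9. not (not p and not q), 1   [neg-Box-rule on 4: fresh world 1, 0R1]
10. q, 1   [neg-and-rule on 9 (branches; this branch)]
11. Box (not p and not q), 2   [neg-Box-rule on 5: fresh world 2, 0R2]
12. not p and not q, 0   [Box-rule on 11 via 2R0]
13. not p, 0   [and-rule on 12]
14. not p and not q, 1   [Box-rule on 11 via 2R1]
15. not p, 1   [and-rule on 14]
16. not q, 1   [and-rule on 14]
Accessibility: 0R0, 0R1, 0R2, 1R0, 1R1, 1R2, 2R0, 2R1, 2R2
Branch closes: q and not q both at 1.
Every branch closes (one shown): valid in S5.

S5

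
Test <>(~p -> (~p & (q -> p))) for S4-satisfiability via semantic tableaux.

Yes, satisfiable

1. <>(~p -> (~p & (q -> p))), w0
2. ~p -> (~p & (q -> p)), w1
3. ~p & (q -> p), w1
4. ~p, w1
5. q -> p, w1
6. ~q, w1
Accessibility: w0Rw0, w0Rw1, w1Rw1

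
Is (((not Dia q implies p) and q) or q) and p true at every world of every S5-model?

Tableau for the negation not ((((not Dia q implies p) and q) or q) and p):
1. not ((((not Dia q implies p) and q) or q) and p), u
2. not p, u   [neg-and-rule on 1 (branches; this branch)]
Accessibility: uRu
The negation has an open branch (countermodel exists).

No, not valid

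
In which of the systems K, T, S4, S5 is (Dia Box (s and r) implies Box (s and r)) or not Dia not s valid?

S5-tableau for the negation not ((Dia Box (s and r) implies Box (s and r)) or not Dia not s):
1. not ((Dia Box (s and r) implies Box (s and r)) or not Dia not s), u
2. not (Dia Box (s and r) implies Box (s and r)), u
3. Dia not s, u
4. Dia Box (s and r), u
5. not Box (s and r), u
6. not s, v
7. Box (s and r), w
8. s and r, u
9. s, u
10. r, u
11. s and r, v
12. s, v
13. r, v
Accessibility: uRu, uRv, uRw, vRu, vRv, vRw, wRu, wRv, wRw
Branch closes: s and not s both at v.
Every branch closes (one shown): valid in S5.
S4-tableau for the negation not ((Dia Box (s and r) implies Box (s and r)) or not Dia not s):
1. not ((Dia Box (s and r) implies Box (s and r)) or not Dia not s), u
2. not (Dia Box (s and r) implies Box (s and r)), u
3. Dia not s, u
4. Dia Box (s and r), u
5. not Box (s and r), u
6. not s, v
7. Box (s and r), w
8. s and r, w
9. s, w
10. r, w
11. not (s and r), x
12. not r, x
Accessibility: uRu, uRv, uRw, uRx, vRv, wRw, xRx
Complete open branch: countermodel on an S4-frame, so not valid in S4, nor in K, T (the same frame is also a K-frame and a T-frame).

S5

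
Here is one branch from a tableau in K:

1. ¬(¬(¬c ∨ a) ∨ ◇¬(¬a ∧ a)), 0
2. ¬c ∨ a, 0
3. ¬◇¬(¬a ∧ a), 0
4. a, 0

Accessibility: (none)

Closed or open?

Not closed

No atom appears with both signs at the same world.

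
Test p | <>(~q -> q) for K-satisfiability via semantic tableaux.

1. p | <>(~q -> q), 0
2. <>(~q -> q), 0   [|-rule on 1 (branches; this branch)]
3. ~q -> q, 1   [<>-rule on 2: fresh world 1, 0R1]
4. q, 1   [->-rule on 3 (branches; this branch)]
Accessibility: 0R1

Yes, satisfiable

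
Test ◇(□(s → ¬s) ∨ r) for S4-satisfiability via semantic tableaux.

1. ◇(□(s → ¬s) ∨ r), u
2. □(s → ¬s) ∨ r, v   [◇-rule on 1: fresh world v, uRv]
3. r, v   [∨-rule on 2 (branches; this branch)]
Accessibility: uRu, uRv, vRv

Satisfiable (open branch found)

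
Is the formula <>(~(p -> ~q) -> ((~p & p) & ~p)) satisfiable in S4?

1. <>(~(p -> ~q) -> ((~p & p) & ~p)), w0
2. ~(p -> ~q) -> ((~p & p) & ~p), w1   [<>-rule on 1: fresh world w1, w0Rw1]
3. p -> ~q, w1   [->-rule on 2 (branches; this branch)]
4. ~q, w1   [->-rule on 3 (branches; this branch)]
Accessibility: w0Rw0, w0Rw1, w1Rw1

Satisfiable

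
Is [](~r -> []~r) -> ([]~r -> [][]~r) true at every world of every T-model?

Valid

Tableau for the negation ~([](~r -> []~r) -> ([]~r -> [][]~r)):
1. ~([](~r -> []~r) -> ([]~r -> [][]~r)), u
2. [](~r -> []~r), u
3. ~([]~r -> [][]~r), u
4. []~r, u
5. ~[][]~r, u
6. ~r -> []~r, u
7. ~r, u
8. ~[]~r, v
9. ~r -> []~r, v
10. ~r, v
11. []~r, v
12. r, w
13. ~r, w
Accessibility: uRu, uRv, vRv, vRw, wRw
Branch closes: r and ~r both at w.
All branches of the negation close; one closing branch shown above.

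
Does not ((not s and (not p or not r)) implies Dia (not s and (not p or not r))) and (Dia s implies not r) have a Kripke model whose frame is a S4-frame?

1. not ((not s and (not p or not r)) implies Dia (not s and (not p or not r))) and (Dia s implies not r), 0
2. not ((not s and (not p or not r)) implies Dia (not s and (not p or not r))), 0
3. Dia s implies not r, 0
4. not s and (not p or not r), 0
5. not Dia (not s and (not p or not r)), 0
6. not s, 0
7. not p or not r, 0
8. not (not s and (not p or not r)), 0
9. not r, 0
10. not (not p or not r), 0
11. p, 0
12. r, 0
Accessibility: 0R0
Branch closes: r and not r both at 0.
(One branch shown.) All branches close.

Unsatisfiable (every branch closes)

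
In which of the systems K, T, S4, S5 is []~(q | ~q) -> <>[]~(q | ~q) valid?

T, S4, S5

K-tableau for the negation ~([]~(q | ~q) -> <>[]~(q | ~q)):
1. ~([]~(q | ~q) -> <>[]~(q | ~q)), w0
2. []~(q | ~q), w0   [~->-rule on 1]
3. ~<>[]~(q | ~q), w0   [~->-rule on 1]
Complete open branch: countermodel on a K-frame, so not valid in K.
T-tableau for the negation ~([]~(q | ~q) -> <>[]~(q | ~q)):
1. ~([]~(q | ~q) -> <>[]~(q | ~q)), w0
2. []~(q | ~q), w0   [~->-rule on 1]
3. ~<>[]~(q | ~q), w0   [~->-rule on 1]
4. ~(q | ~q), w0   [[]-rule on 2 via w0Rw0]
5. ~q, w0   [~|-rule on 4]
6. q, w0   [~|-rule on 4]
Accessibility: w0Rw0
Branch closes: q and ~q both at w0.
Every branch closes (one shown): valid in T, hence also in S4, S5 (every theorem of T is a theorem of S4 and S5).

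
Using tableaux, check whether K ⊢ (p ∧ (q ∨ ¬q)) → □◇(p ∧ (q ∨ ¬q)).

Tableau for the negation ¬((p ∧ (q ∨ ¬q)) → □◇(p ∧ (q ∨ ¬q))):
1. ¬((p ∧ (q ∨ ¬q)) → □◇(p ∧ (q ∨ ¬q))), w0
2. p ∧ (q ∨ ¬q), w0
3. ¬□◇(p ∧ (q ∨ ¬q)), w0
4. p, w0
5. q ∨ ¬q, w0
6. ¬q, w0
7. ¬◇(p ∧ (q ∨ ¬q)), w1
Accessibility: w0Rw1
The negation has an open branch (countermodel exists).

Not valid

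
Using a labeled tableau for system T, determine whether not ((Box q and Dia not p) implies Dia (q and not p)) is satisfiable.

1. not ((Box q and Dia not p) implies Dia (q and not p)), w0
2. Box q and Dia not p, w0   [neg-implies-rule on 1]
3. not Dia (q and not p), w0   [neg-implies-rule on 1]
4. Box q, w0   [and-rule on 2]
5. Dia not p, w0   [and-rule on 2]
6. not (q and not p), w0   [neg-Dia-rule on 3 via w0Rw0]
7. q, w0   [Box-rule on 4 via w0Rw0]
8. p, w0   [neg-and-rule on 6 (branches; this branch)]
9. not p, w1   [Dia-rule on 5: fresh world w1, w0Rw1]
10. not (q and not p), w1   [neg-Dia-rule on 3 via w0Rw1]
11. q, w1   [Box-rule on 4 via w0Rw1]
12. p, w1   [neg-and-rule on 10 (branches; this branch)]
Accessibility: w0Rw0, w0Rw1, w1Rw1
Branch closes: p and not p both at w1.
(One branch shown.) All branches close.

Unsatisfiable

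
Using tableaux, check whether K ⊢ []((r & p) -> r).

Tableau for the negation ~[]((r & p) -> r):
1. ~[]((r & p) -> r), u
2. ~((r & p) -> r), v
3. r & p, v
4. ~r, v
5. r, v
6. p, v
Accessibility: uRv
Branch closes: r and ~r both at v.
Every branch of the negation's tableau closes; the branch above is one of them.

Yes, valid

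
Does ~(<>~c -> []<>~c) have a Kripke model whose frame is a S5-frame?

1. ~(<>~c -> []<>~c), u
2. <>~c, u
3. ~[]<>~c, u
4. ~c, v
5. ~<>~c, w
6. c, u
7. c, v
Accessibility: uRu, uRv, uRw, vRu, vRv, vRw, wRu, wRv, wRw
Branch closes: c and ~c both at v.
(One branch shown.) All branches close.

Unsatisfiable (every branch closes)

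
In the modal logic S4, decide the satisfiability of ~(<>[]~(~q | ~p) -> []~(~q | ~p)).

1. ~(<>[]~(~q | ~p) -> []~(~q | ~p)), w0
2. <>[]~(~q | ~p), w0
3. ~[]~(~q | ~p), w0
4. []~(~q | ~p), w1
5. ~(~q | ~p), w1
6. q, w1
7. p, w1
8. ~q | ~p, w2
9. ~p, w2
Accessibility: w0Rw0, w0Rw1, w0Rw2, w1Rw1, w2Rw2

Satisfiable (open branch found)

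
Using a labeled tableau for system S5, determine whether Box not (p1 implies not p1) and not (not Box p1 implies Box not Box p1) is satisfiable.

Unsatisfiable

1. Box not (p1 implies not p1) and not (not Box p1 implies Box not Box p1), u
2. Box not (p1 implies not p1), u
3. not (not Box p1 implies Box not Box p1), u
4. not Box p1, u
5. not Box not Box p1, u
6. not (p1 implies not p1), u
7. p1, u
8. not p1, v
9. not (p1 implies not p1), v
10. p1, v
Accessibility: uRu, uRv, vRu, vRv
Branch closes: p1 and not p1 both at v.
All branches of the tableau close; one closing branch shown above.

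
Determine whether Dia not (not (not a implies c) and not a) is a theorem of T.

No, not valid

Tableau for the negation not Dia not (not (not a implies c) and not a):
1. not Dia not (not (not a implies c) and not a), 0
2. not (not a implies c) and not a, 0
3. not (not a implies c), 0
4. not a, 0
5. not c, 0
Accessibility: 0R0
The negation has an open branch (countermodel exists).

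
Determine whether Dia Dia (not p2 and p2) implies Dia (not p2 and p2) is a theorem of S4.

Valid in S4

Tableau for the negation not (Dia Dia (not p2 and p2) implies Dia (not p2 and p2)):
1. not (Dia Dia (not p2 and p2) implies Dia (not p2 and p2)), w0
2. Dia Dia (not p2 and p2), w0
3. not Dia (not p2 and p2), w0
4. not (not p2 and p2), w0
5. not p2, w0
6. Dia (not p2 and p2), w1
7. not (not p2 and p2), w1
8. not p2, w1
9. not p2 and p2, w2
10. not p2, w2
11. p2, w2
Accessibility: w0Rw0, w0Rw1, w0Rw2, w1Rw1, w1Rw2, w2Rw2
Branch closes: p2 and not p2 both at w2.
Every branch of the negation's tableau closes; the branch above is one of them.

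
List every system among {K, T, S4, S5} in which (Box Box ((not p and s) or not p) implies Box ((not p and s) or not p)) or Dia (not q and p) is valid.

K-tableau for the negation not ((Box Box ((not p and s) or not p) implies Box ((not p and s) or not p)) or Dia (not q and p)):
1. not ((Box Box ((not p and s) or not p) implies Box ((not p and s) or not p)) or Dia (not q and p)), u
2. not (Box Box ((not p and s) or not p) implies Box ((not p and s) or not p)), u
3. not Dia (not q and p), u
4. Box Box ((not p and s) or not p), u
5. not Box ((not p and s) or not p), u
6. not ((not p and s) or not p), v
7. not (not p and s), v
8. p, v
9. not (not q and p), v
10. Box ((not p and s) or not p), v
11. not s, v
12. q, v
Accessibility: uRv
Complete open branch: countermodel on a K-frame, so not valid in K.
T-tableau for the negation not ((Box Box ((not p and s) or not p) implies Box ((not p and s) or not p)) or Dia (not q and p)):
1. not ((Box Box ((not p and s) or not p) implies Box ((not p and s) or not p)) or Dia (not q and p)), u
2. not (Box Box ((not p and s) or not p) implies Box ((not p and s) or not p)), u
3. not Dia (not q and p), u
4. Box Box ((not p and s) or not p), u
5. not Box ((not p and s) or not p), u
6. not (not q and p), u
7. Box ((not p and s) or not p), u
8. (not p and s) or not p, u
9. not p, u
10. not p and s, u
11. s, u
12. not ((not p and s) or not p), v
13. not (not p and s), v
14. p, v
15. not (not q and p), v
16. Box ((not p and s) or not p), v
17. (not p and s) or not p, v
18. not s, v
19. q, v
20. not p and s, v
21. not p, v
22. s, v
Accessibility: uRu, uRv, vRv
Branch closes: p and not p both at v.
Every branch closes (one shown): valid in T, hence also in S4, S5 (every theorem of T is a theorem of S4 and S5).

T, S4, S5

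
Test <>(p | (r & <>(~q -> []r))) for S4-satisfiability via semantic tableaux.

1. <>(p | (r & <>(~q -> []r))), u
2. p | (r & <>(~q -> []r)), v   [<>-rule on 1: fresh world v, uRv]
3. r & <>(~q -> []r), v   [|-rule on 2 (branches; this branch)]
4. r, v   [&-rule on 3]
5. <>(~q -> []r), v   [&-rule on 3]
6. ~q -> []r, w   [<>-rule on 5: fresh world w, vRw]
7. []r, w   [->-rule on 6 (branches; this branch)]
8. r, w   [[]-rule on 7 via wRw]
Accessibility: uRu, uRv, uRw, vRv, vRw, wRw

Satisfiable (open branch found)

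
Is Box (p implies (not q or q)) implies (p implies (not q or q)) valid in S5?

Valid in S5

Tableau for the negation not (Box (p implies (not q or q)) implies (p implies (not q or q))):
1. not (Box (p implies (not q or q)) implies (p implies (not q or q))), 0
2. Box (p implies (not q or q)), 0
3. not (p implies (not q or q)), 0
4. p, 0
5. not (not q or q), 0
6. q, 0
7. not q, 0
Accessibility: 0R0
Branch closes: q and not q both at 0.
All branches of the negation close; one closing branch shown above.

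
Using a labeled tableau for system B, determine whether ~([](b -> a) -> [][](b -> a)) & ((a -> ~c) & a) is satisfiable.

Satisfiable (open branch found)

1. ~([](b -> a) -> [][](b -> a)) & ((a -> ~c) & a), w0
2. ~([](b -> a) -> [][](b -> a)), w0   [&-rule on 1]
3. (a -> ~c) & a, w0   [&-rule on 1]
4. [](b -> a), w0   [~->-rule on 2]
5. ~[][](b -> a), w0   [~->-rule on 2]
6. a -> ~c, w0   [&-rule on 3]
7. a, w0   [&-rule on 3]
8. b -> a, w0   [[]-rule on 4 via w0Rw0]
9. ~c, w0   [->-rule on 6 (branches; this branch)]
10. ~[](b -> a), w1   [~[]-rule on 5: fresh world w1, w0Rw1]
11. b -> a, w1   [[]-rule on 4 via w0Rw1]
12. a, w1   [->-rule on 11 (branches; this branch)]
13. ~(b -> a), w2   [~[]-rule on 10: fresh world w2, w1Rw2]
14. b, w2   [~->-rule on 13]
15. ~a, w2   [~->-rule on 13]
Accessibility: w0Rw0, w0Rw1, w1Rw0, w1Rw1, w1Rw2, w2Rw1, w2Rw2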